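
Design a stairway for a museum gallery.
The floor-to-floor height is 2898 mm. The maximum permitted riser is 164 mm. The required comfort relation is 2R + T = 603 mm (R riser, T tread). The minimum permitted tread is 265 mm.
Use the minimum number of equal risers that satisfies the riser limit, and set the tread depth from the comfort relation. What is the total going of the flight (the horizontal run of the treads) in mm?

⌈2898/164⌉ = 18 risers.
R = 2898 ÷ 18 = 161 mm.
Tread T = 603 − 2 × 161 = 281 mm (≥ 265 mm).
Going = (18 − 1) × 281 = 4777 mm.

4777 mm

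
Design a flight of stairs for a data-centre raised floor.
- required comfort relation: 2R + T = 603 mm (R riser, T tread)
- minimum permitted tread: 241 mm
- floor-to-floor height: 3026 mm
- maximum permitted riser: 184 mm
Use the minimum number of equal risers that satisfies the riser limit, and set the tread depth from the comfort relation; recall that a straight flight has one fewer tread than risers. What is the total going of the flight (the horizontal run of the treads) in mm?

3952 mm

⌈3026/184⌉ = 17 risers.
Each riser is 3026/17 = 178 mm (≤ 184 mm).
T = 603 − 2·178 = 247 mm, which satisfies the 241 mm minimum.
17 risers give 16 treads; going = 16 × 247 = 3952 mm.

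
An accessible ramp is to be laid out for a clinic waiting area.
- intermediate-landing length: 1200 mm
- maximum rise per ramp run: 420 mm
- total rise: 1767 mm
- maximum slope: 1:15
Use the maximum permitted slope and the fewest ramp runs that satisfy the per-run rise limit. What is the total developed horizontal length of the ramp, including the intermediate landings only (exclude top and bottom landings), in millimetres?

1767 / 420 = 4.207 → round up to 5 ramp runs. That means 4 intermediate landings.
Horizontal run for 1767 mm of rise at 1:15 is 1767 × 15 = 26505 mm.
Intermediate landings: 4 × 1200 = 4800 mm.
Total developed length = 26505 + 4800 = 31305 mm.

31305 mm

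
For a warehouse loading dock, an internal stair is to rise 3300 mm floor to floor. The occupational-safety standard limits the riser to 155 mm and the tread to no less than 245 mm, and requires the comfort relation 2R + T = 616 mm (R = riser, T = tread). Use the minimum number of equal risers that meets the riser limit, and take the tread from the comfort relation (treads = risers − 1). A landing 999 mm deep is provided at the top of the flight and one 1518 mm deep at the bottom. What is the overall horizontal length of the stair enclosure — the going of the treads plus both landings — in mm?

3300 / 155 = 21.29, so 22 risers are needed.
Each riser is 3300/22 = 150 mm (≤ 155 mm).
From 2R + T = 616: T = 616 − 300 = 316 mm.
Going = (22 − 1) × 316 = 6636 mm.
Add landings: 6636 + 999 + 1518 = 9153 mm.

9153 mm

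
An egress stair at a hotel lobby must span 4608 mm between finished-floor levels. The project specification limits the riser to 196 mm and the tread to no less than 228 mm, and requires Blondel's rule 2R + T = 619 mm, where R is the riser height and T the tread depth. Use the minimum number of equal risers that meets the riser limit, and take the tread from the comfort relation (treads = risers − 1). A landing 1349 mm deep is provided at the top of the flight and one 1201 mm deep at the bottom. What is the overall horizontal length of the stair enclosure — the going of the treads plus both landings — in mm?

7955 mm

4608 / 196 = 23.51, so 24 risers are needed.
Each riser is 4608/24 = 192 mm (≤ 196 mm).
T = 619 − 2·192 = 235 mm, which satisfies the 228 mm minimum.
Treads = 24 − 1 = 23; going = 23 × 235 = 5405 mm.
Enclosure = 5405 + 1349 + 1201 = 7955 mm.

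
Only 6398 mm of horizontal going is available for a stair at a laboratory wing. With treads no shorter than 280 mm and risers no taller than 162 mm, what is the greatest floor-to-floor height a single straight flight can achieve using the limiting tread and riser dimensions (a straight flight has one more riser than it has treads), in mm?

3726 mm

Treads that fit: ⌊6398 / 280⌋ = 22.
Risers = treads + 1 = 23.
Maximum height = 23 × 162 = 3726 mm.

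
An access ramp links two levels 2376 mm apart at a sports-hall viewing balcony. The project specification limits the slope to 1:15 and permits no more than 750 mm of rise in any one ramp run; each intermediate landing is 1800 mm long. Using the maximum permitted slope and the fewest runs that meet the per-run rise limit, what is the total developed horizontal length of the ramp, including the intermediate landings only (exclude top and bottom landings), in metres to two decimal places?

2376 / 750 = 3.168 → round up to 4 ramp runs. That means 3 intermediate landings.
Horizontal run for 2376 mm of rise at 1:15 is 2376 × 15 = 35640 mm.
Intermediate landings: 3 × 1800 = 5400 mm.
Total developed length = 35640 + 5400 = 41040 mm.
= 41.04 m.

41.04 m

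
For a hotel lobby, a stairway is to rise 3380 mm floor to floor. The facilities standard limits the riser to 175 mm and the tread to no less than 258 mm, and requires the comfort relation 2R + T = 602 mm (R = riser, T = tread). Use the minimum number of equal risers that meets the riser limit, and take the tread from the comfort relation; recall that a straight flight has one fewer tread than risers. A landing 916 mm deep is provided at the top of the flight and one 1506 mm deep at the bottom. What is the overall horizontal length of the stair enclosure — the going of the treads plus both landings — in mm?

7438 mm

3380 / 175 = 19.314 → round up to 20 risers.
R = 3380 ÷ 20 = 169 mm.
Tread T = 602 − 2 × 169 = 264 mm (≥ 258 mm).
Going = (20 − 1) × 264 = 5016 mm.
Add landings: 5016 + 916 + 1506 = 7438 mm.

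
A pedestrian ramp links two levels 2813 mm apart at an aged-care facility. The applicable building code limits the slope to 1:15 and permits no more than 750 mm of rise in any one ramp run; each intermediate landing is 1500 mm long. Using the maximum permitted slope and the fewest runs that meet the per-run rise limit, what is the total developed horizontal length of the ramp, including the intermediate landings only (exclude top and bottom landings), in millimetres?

2813 / 750 = 3.75, so 4 ramp runs are needed. That means 3 intermediate landings.
Horizontal run for 2813 mm of rise at 1:15 is 2813 × 15 = 42195 mm.
3 intermediate landings contribute 3 × 1500 = 4500 mm.
Developed length = 42195 + 4500 = 46695 mm.

46695 mm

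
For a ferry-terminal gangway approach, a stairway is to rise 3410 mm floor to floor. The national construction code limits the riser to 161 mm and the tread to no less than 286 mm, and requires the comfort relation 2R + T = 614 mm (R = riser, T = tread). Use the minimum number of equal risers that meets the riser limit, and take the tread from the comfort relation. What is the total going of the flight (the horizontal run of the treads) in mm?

6384 mm

⌈3410/161⌉ = 22 risers.
Each riser is 3410/22 = 155 mm (≤ 161 mm).
T = 614 − 2·155 = 304 mm, which satisfies the 286 mm minimum.
Going = (22 − 1) × 304 = 6384 mm.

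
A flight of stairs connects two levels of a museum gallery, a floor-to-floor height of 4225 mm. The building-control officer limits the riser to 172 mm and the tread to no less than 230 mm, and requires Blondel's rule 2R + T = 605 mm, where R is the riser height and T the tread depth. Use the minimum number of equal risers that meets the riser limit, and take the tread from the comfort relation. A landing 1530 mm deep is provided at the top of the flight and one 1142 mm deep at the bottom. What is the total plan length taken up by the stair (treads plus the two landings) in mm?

4225 / 172 = 24.564 → round up to 25 risers.
Riser R = 4225 / 25 = 169 mm, within the 172 mm limit.
From 2R + T = 605: T = 605 − 338 = 267 mm.
25 risers give 24 treads; going = 24 × 267 = 6408 mm.
Enclosure = 6408 + 1530 + 1142 = 9080 mm.

9080 mm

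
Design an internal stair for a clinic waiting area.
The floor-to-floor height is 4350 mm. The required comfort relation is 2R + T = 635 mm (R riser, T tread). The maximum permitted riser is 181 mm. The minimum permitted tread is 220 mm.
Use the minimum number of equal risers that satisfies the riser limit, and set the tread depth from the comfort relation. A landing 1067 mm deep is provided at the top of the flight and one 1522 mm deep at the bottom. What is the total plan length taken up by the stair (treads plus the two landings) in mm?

At most 181 each: 4350/181 = 24.03, giving 25 risers.
Riser R = 4350 / 25 = 174 mm, within the 181 mm limit.
From 2R + T = 635: T = 635 − 348 = 287 mm.
25 risers give 24 treads; going = 24 × 287 = 6888 mm.
Add landings: 6888 + 1067 + 1522 = 9477 mm.

9477 mm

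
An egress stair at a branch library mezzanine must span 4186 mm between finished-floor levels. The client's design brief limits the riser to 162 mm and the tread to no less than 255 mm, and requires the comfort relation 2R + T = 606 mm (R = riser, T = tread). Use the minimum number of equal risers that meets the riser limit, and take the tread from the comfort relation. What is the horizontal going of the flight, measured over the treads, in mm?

4186 / 162 = 25.840 → round up to 26 risers.
Riser R = 4186 / 26 = 161 mm, within the 162 mm limit.
T = 606 − 2·161 = 284 mm, which satisfies the 255 mm minimum.
Treads = 26 − 1 = 25; going = 25 × 284 = 7100 mm.

7100 mm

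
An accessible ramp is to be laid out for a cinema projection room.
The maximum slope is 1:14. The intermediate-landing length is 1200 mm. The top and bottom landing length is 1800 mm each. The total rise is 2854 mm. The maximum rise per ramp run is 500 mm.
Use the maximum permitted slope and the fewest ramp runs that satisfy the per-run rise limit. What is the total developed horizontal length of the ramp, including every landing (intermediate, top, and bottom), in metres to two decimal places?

At most 500 each: 2854/500 = 5.71, giving 6 ramp runs. That means 5 intermediate landings.
Ramp run (horizontal) at 1:14: 2854 × 14 = 39956 mm.
5 intermediate landings contribute 5 × 1200 = 6000 mm.
Top and bottom landings: 2 × 1800 = 3600 mm.
Total = 39956 + 6000 + 3600 = 49556 mm.
= 49.56 m.

49.56 m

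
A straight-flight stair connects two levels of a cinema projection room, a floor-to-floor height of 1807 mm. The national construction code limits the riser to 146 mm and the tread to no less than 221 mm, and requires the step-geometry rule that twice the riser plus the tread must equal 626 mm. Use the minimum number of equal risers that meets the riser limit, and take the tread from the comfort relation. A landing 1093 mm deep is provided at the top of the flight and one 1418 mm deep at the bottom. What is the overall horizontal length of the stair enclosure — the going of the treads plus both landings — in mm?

1807 / 146 = 12.377 → round up to 13 risers.
Each riser is 1807/13 = 139 mm (≤ 146 mm).
Tread T = 626 − 2 × 139 = 348 mm (≥ 221 mm).
Going = (13 − 1) × 348 = 4176 mm.
Add landings: 4176 + 1093 + 1418 = 6687 mm.

6687 mm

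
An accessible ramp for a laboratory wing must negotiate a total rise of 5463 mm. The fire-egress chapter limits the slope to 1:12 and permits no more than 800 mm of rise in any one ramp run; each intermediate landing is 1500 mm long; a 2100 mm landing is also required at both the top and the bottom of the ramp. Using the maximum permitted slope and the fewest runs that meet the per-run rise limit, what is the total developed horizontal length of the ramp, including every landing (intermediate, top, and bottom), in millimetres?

⌈5463/800⌉ = 7 ramp runs. That means 6 intermediate landings.
Ramp run (horizontal) at 1:12: 5463 × 12 = 65556 mm.
6 intermediate landings contribute 6 × 1500 = 9000 mm.
Top and bottom landings: 2 × 2100 = 4200 mm.
Total = 65556 + 9000 + 4200 = 78756 mm.

78756 mm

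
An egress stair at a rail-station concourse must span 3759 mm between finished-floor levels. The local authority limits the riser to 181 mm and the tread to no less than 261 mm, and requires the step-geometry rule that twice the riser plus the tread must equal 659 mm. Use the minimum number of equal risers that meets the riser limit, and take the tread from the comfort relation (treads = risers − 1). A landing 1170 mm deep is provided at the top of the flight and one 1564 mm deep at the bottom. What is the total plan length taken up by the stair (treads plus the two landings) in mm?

3759 / 181 = 20.768 → round up to 21 risers.
Riser R = 3759 / 21 = 179 mm, within the 181 mm limit.
Tread T = 659 − 2 × 179 = 301 mm (≥ 261 mm).
Going = (21 − 1) × 301 = 6020 mm.
Enclosure = 6020 + 1170 + 1564 = 8754 mm.

8754 mm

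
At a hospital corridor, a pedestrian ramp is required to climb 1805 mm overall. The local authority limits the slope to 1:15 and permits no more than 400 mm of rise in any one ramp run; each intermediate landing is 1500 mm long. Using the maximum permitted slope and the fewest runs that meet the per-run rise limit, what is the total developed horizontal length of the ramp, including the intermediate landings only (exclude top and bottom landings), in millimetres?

33075 mm

⌈1805/400⌉ = 5 ramp runs. That means 4 intermediate landings.
Horizontal run for 1805 mm of rise at 1:15 is 1805 × 15 = 27075 mm.
4 intermediate landings contribute 4 × 1500 = 6000 mm.
Developed length = 27075 + 6000 = 33075 mm.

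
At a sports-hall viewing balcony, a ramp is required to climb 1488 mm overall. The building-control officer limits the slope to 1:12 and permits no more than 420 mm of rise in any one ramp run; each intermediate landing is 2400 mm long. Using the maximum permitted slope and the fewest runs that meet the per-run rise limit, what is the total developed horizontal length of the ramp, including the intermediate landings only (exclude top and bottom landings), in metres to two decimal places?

25.06 m

1488 / 420 = 3.54, so 4 ramp runs are needed. That means 3 intermediate landings.
Horizontal run for 1488 mm of rise at 1:12 is 1488 × 12 = 17856 mm.
Intermediate landings: 3 × 2400 = 7200 mm.
Developed length = 17856 + 7200 = 25056 mm.
= 25.06 m.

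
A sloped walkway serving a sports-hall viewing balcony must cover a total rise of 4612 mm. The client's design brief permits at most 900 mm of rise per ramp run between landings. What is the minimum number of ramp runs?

4612 / 900 = 5.124 → round up to 6 ramp runs.

6 runs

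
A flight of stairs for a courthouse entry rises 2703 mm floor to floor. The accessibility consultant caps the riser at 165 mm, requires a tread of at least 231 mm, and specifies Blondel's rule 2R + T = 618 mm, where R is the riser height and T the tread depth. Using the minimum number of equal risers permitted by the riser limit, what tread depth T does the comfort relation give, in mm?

300 mm

2703 / 165 = 16.382 → round up to 17 risers.
R = 2703 ÷ 17 = 159 mm.
Tread T = 618 − 2 × 159 = 300 mm (≥ 231 mm).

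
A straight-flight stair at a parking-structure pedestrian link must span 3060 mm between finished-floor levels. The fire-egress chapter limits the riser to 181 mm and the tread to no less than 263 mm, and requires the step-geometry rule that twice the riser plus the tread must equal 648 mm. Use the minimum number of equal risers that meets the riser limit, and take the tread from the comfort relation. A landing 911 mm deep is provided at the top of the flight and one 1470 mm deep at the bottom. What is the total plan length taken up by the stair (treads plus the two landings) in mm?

6989 mm

At most 181 each: 3060/181 = 16.91, giving 17 risers.
Each riser is 3060/17 = 180 mm (≤ 181 mm).
Tread T = 648 − 2 × 180 = 288 mm (≥ 263 mm).
Treads = 17 − 1 = 16; going = 16 × 288 = 4608 mm.
Add landings: 4608 + 911 + 1470 = 6989 mm.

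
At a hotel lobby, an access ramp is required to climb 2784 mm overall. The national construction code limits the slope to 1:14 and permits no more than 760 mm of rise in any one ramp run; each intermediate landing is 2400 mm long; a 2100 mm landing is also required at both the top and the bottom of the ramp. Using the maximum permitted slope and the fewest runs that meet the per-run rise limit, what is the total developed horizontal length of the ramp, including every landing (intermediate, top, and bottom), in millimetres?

50376 mm

2784 / 760 = 3.663 → round up to 4 ramp runs. That means 3 intermediate landings.
Ramp run (horizontal) at 1:14: 2784 × 14 = 38976 mm.
Intermediate landings: 3 × 2400 = 7200 mm.
Top and bottom landings: 2 × 2100 = 4200 mm.
Total = 38976 + 7200 + 4200 = 50376 mm.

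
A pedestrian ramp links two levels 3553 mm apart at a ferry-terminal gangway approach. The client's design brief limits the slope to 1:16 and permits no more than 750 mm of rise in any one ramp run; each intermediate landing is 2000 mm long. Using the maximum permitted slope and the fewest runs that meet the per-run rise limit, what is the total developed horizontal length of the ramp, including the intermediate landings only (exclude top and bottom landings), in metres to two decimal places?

At most 750 each: 3553/750 = 4.74, giving 5 ramp runs. That means 4 intermediate landings.
Ramp run (horizontal) at 1:16: 3553 × 16 = 56848 mm.
Intermediate landings: 4 × 2000 = 8000 mm.
Total developed length = 56848 + 8000 = 64848 mm.
= 64.85 m.

64.85 m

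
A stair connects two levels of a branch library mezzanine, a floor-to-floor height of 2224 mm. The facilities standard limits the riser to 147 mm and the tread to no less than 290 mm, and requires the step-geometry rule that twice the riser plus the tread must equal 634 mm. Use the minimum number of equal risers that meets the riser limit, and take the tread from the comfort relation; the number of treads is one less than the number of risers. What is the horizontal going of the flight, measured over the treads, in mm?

5340 mm

2224 / 147 = 15.129 → round up to 16 risers.
R = 2224 ÷ 16 = 139 mm.
From 2R + T = 634: T = 634 − 278 = 356 mm.
16 risers give 15 treads; going = 15 × 356 = 5340 mm.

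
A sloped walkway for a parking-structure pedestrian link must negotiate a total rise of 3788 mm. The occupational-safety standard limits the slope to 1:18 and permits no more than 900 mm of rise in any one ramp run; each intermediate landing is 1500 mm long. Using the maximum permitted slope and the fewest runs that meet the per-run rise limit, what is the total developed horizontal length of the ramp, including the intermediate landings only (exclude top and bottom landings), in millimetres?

3788 / 900 = 4.209 → round up to 5 ramp runs. That means 4 intermediate landings.
Horizontal run for 3788 mm of rise at 1:18 is 3788 × 18 = 68184 mm.
Intermediate landings: 4 × 1500 = 6000 mm.
Total developed length = 68184 + 6000 = 74184 mm.

74184 mm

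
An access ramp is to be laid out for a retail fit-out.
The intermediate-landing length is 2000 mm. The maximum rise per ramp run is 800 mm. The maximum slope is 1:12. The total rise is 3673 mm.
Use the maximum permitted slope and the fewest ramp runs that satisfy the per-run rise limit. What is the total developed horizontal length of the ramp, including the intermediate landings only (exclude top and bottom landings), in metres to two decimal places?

At most 800 each: 3673/800 = 4.59, giving 5 ramp runs. That means 4 intermediate landings.
Ramp run (horizontal) at 1:12: 3673 × 12 = 44076 mm.
4 intermediate landings contribute 4 × 2000 = 8000 mm.
Total developed length = 44076 + 8000 = 52076 mm.
= 52.08 m.

52.08 m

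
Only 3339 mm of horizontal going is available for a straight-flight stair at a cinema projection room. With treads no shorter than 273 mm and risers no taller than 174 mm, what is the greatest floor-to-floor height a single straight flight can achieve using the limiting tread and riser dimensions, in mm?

3339 / 273 = 12.23, so 12 treads fit.
Risers = treads + 1 = 13.
Maximum height = 13 × 174 = 2262 mm.

2262 mm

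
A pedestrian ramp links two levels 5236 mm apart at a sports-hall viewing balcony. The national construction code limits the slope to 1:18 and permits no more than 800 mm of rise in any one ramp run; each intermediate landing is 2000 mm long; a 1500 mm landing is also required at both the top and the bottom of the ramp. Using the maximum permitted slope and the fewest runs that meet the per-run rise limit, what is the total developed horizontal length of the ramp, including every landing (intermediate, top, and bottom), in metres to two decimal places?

5236 / 800 = 6.54, so 7 ramp runs are needed. That means 6 intermediate landings.
Horizontal run for 5236 mm of rise at 1:18 is 5236 × 18 = 94248 mm.
6 intermediate landings contribute 6 × 2000 = 12000 mm.
Top and bottom landings: 2 × 1500 = 3000 mm.
Total = 94248 + 12000 + 3000 = 109248 mm.
= 109.25 m.

109.25 m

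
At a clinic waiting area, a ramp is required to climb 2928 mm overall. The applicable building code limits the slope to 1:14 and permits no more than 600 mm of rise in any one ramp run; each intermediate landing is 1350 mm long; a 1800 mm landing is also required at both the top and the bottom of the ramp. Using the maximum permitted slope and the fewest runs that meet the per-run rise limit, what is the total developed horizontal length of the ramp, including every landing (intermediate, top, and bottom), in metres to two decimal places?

⌈2928/600⌉ = 5 ramp runs. That means 4 intermediate landings.
Horizontal run for 2928 mm of rise at 1:14 is 2928 × 14 = 40992 mm.
Intermediate landings: 4 × 1350 = 5400 mm.
Top and bottom landings: 2 × 1800 = 3600 mm.
Total = 40992 + 5400 + 3600 = 49992 mm.
= 49.99 m.

49.99 m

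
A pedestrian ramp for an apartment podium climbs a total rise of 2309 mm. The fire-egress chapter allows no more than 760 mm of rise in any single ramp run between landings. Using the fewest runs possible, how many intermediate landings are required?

3 intermediate landings

2309 / 760 = 3.04, so 4 ramp runs are needed.
4 runs are separated by 3 intermediate landings.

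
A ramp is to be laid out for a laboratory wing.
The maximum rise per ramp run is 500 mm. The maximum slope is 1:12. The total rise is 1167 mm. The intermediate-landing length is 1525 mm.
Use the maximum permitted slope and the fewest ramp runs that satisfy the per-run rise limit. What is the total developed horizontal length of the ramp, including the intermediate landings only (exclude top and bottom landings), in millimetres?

⌈1167/500⌉ = 3 ramp runs. That means 2 intermediate landings.
Horizontal run for 1167 mm of rise at 1:12 is 1167 × 12 = 14004 mm.
Intermediate landings: 2 × 1525 = 3050 mm.
Total developed length = 14004 + 3050 = 17054 mm.

17054 mm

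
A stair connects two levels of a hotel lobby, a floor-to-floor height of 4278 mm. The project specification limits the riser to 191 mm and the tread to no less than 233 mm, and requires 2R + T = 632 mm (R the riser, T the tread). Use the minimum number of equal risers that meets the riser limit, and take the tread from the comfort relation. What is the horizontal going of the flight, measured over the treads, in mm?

5720 mm

⌈4278/191⌉ = 23 risers.
Riser R = 4278 / 23 = 186 mm, within the 191 mm limit.
Tread T = 632 − 2 × 186 = 260 mm (≥ 233 mm).
23 risers give 22 treads; going = 22 × 260 = 5720 mm.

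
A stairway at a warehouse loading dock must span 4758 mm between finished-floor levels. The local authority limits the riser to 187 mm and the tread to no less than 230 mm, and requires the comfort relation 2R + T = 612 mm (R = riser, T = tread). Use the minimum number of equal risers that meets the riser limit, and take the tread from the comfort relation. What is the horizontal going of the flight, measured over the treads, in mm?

6150 mm

4758 / 187 = 25.44, so 26 risers are needed.
R = 4758 ÷ 26 = 183 mm.
From 2R + T = 612: T = 612 − 366 = 246 mm.
Going = (26 − 1) × 246 = 6150 mm.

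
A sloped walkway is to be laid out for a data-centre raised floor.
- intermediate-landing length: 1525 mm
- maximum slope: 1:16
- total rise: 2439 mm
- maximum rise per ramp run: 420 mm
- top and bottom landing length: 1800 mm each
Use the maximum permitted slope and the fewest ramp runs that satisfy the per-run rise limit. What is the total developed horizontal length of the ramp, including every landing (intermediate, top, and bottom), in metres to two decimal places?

2439 / 420 = 5.81, so 6 ramp runs are needed. That means 5 intermediate landings.
Ramp run (horizontal) at 1:16: 2439 × 16 = 39024 mm.
Intermediate landings: 5 × 1525 = 7625 mm.
Top and bottom landings: 2 × 1800 = 3600 mm.
Total = 39024 + 7625 + 3600 = 50249 mm.
= 50.25 m.

50.25 m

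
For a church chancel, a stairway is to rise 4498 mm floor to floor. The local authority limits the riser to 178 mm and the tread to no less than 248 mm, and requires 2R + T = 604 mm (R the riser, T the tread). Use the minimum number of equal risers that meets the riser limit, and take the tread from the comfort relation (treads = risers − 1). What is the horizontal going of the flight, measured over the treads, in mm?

⌈4498/178⌉ = 26 risers.
Each riser is 4498/26 = 173 mm (≤ 178 mm).
Tread T = 604 − 2 × 173 = 258 mm (≥ 248 mm).
Going = (26 − 1) × 258 = 6450 mm.

6450 mm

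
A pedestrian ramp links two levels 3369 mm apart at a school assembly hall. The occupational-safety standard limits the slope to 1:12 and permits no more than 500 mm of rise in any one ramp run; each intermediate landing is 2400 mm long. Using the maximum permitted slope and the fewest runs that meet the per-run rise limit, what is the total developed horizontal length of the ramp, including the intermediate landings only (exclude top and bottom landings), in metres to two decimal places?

At most 500 each: 3369/500 = 6.74, giving 7 ramp runs. That means 6 intermediate landings.
Ramp run (horizontal) at 1:12: 3369 × 12 = 40428 mm.
6 intermediate landings contribute 6 × 2400 = 14400 mm.
Developed length = 40428 + 14400 = 54828 mm.
= 54.83 m.

54.83 m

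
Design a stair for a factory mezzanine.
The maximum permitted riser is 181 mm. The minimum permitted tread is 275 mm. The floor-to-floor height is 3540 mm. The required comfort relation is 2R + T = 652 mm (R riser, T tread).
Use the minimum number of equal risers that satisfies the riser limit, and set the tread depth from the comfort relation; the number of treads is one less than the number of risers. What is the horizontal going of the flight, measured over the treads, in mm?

⌈3540/181⌉ = 20 risers.
Riser R = 3540 / 20 = 177 mm, within the 181 mm limit.
T = 652 − 2·177 = 298 mm, which satisfies the 275 mm minimum.
20 risers give 19 treads; going = 19 × 298 = 5662 mm.

5662 mm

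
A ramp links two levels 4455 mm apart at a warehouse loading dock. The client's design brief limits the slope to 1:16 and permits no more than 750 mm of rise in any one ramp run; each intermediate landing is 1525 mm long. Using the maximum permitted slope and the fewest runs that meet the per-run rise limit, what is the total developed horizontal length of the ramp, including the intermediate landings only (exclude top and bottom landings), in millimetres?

At most 750 each: 4455/750 = 5.94, giving 6 ramp runs. That means 5 intermediate landings.
Horizontal run for 4455 mm of rise at 1:16 is 4455 × 16 = 71280 mm.
5 intermediate landings contribute 5 × 1525 = 7625 mm.
Total developed length = 71280 + 7625 = 78905 mm.

78905 mm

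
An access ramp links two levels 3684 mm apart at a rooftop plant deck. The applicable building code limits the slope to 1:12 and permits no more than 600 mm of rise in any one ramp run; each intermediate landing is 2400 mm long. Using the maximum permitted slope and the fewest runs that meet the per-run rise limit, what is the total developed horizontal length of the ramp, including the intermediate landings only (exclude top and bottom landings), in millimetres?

⌈3684/600⌉ = 7 ramp runs. That means 6 intermediate landings.
Horizontal run for 3684 mm of rise at 1:12 is 3684 × 12 = 44208 mm.
Intermediate landings: 6 × 2400 = 14400 mm.
Total developed length = 44208 + 14400 = 58608 mm.

58608 mm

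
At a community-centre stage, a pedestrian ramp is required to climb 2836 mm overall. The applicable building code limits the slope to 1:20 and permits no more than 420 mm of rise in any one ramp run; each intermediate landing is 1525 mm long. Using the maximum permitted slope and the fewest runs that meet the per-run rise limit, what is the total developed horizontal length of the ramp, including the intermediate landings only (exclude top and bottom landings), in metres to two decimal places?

65.87 m

At most 420 each: 2836/420 = 6.75, giving 7 ramp runs. That means 6 intermediate landings.
Ramp run (horizontal) at 1:20: 2836 × 20 = 56720 mm.
Intermediate landings: 6 × 1525 = 9150 mm.
Total developed length = 56720 + 9150 = 65870 mm.
= 65.87 m.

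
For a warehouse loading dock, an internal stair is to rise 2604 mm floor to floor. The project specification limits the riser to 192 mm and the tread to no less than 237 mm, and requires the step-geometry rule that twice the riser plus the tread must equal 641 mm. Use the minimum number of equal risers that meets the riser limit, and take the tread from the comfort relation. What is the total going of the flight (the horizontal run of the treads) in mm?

3497 mm

2604 / 192 = 13.562 → round up to 14 risers.
Riser R = 2604 / 14 = 186 mm, within the 192 mm limit.
Tread T = 641 − 2 × 186 = 269 mm (≥ 237 mm).
Going = (14 − 1) × 269 = 3497 mm.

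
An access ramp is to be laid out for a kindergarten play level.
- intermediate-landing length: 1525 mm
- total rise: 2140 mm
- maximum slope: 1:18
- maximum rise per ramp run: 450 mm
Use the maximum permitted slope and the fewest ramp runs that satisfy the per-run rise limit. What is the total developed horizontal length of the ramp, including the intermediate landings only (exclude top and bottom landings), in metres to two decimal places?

2140 / 450 = 4.76, so 5 ramp runs are needed. That means 4 intermediate landings.
Horizontal run for 2140 mm of rise at 1:18 is 2140 × 18 = 38520 mm.
Intermediate landings: 4 × 1525 = 6100 mm.
Total developed length = 38520 + 6100 = 44620 mm.
= 44.62 m.

44.62 m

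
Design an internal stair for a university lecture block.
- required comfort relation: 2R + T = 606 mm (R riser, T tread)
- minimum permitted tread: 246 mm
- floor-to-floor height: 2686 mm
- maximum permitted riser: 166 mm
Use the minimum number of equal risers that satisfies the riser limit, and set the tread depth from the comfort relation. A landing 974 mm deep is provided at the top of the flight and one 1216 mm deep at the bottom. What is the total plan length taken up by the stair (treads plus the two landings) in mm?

6830 mm

2686 / 166 = 16.181 → round up to 17 risers.
R = 2686 ÷ 17 = 158 mm.
T = 606 − 2·158 = 290 mm, which satisfies the 246 mm minimum.
Going = (17 − 1) × 290 = 4640 mm.
Enclosure = 4640 + 974 + 1216 = 6830 mm.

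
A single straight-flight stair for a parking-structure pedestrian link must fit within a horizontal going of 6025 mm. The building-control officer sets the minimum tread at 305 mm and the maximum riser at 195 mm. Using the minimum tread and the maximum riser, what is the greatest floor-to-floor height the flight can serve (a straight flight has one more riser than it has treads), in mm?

6025 / 305 = 19.75, so 19 treads fit.
Risers = treads + 1 = 20.
Maximum height = 20 × 195 = 3900 mm.

3900 mm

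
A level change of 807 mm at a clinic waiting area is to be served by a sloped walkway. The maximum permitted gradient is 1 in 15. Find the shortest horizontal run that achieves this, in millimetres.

At 1:15 the run is 15 × 807 = 12105 mm.

12105 mm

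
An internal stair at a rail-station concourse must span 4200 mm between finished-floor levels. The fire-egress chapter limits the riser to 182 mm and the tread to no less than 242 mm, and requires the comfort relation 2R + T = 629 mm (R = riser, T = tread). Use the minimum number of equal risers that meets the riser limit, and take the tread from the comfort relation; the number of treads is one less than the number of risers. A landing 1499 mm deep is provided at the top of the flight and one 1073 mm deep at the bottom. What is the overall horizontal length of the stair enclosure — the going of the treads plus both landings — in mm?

⌈4200/182⌉ = 24 risers.
R = 4200 ÷ 24 = 175 mm.
From 2R + T = 629: T = 629 − 350 = 279 mm.
Going = (24 − 1) × 279 = 6417 mm.
Add landings: 6417 + 1499 + 1073 = 8989 mm.

8989 mm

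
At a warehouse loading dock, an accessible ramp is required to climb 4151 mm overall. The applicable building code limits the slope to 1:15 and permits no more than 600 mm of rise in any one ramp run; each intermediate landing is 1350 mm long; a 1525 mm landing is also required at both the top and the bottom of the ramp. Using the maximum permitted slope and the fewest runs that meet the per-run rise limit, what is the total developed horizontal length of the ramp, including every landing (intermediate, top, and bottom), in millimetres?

73415 mm

4151 / 600 = 6.918 → round up to 7 ramp runs. That means 6 intermediate landings.
Ramp run (horizontal) at 1:15: 4151 × 15 = 62265 mm.
Intermediate landings: 6 × 1350 = 8100 mm.
Top and bottom landings: 2 × 1525 = 3050 mm.
Total = 62265 + 8100 + 3050 = 73415 mm.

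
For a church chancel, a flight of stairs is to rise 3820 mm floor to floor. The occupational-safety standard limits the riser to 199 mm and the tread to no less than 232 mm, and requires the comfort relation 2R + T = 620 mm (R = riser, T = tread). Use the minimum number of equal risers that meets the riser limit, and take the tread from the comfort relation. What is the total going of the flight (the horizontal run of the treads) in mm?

4522 mm

3820 / 199 = 19.20, so 20 risers are needed.
Riser R = 3820 / 20 = 191 mm, within the 199 mm limit.
From 2R + T = 620: T = 620 − 382 = 238 mm.
Going = (20 − 1) × 238 = 4522 mm.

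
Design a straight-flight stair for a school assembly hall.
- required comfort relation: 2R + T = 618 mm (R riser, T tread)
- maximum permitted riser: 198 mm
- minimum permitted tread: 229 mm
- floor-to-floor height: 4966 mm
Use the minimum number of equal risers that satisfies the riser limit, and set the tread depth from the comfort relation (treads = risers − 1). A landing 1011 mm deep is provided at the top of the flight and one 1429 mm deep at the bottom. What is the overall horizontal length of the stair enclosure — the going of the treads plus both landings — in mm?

8340 mm

At most 198 each: 4966/198 = 25.08, giving 26 risers.
Riser R = 4966 / 26 = 191 mm, within the 198 mm limit.
Tread T = 618 − 2 × 191 = 236 mm (≥ 229 mm).
Treads = 26 − 1 = 25; going = 25 × 236 = 5900 mm.
Add landings: 5900 + 1011 + 1429 = 8340 mm.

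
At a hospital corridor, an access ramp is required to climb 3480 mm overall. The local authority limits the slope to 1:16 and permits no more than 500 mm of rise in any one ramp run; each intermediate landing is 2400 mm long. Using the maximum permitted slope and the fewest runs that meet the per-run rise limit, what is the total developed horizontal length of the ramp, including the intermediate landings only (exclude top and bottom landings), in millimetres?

3480 / 500 = 6.960 → round up to 7 ramp runs. That means 6 intermediate landings.
Ramp run (horizontal) at 1:16: 3480 × 16 = 55680 mm.
Intermediate landings: 6 × 2400 = 14400 mm.
Total developed length = 55680 + 14400 = 70080 mm.

70080 mm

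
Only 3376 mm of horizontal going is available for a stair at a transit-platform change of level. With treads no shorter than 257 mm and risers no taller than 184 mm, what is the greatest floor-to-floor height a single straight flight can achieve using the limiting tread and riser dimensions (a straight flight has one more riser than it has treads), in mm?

2576 mm

Treads that fit: ⌊3376 / 257⌋ = 13.
Risers = treads + 1 = 14.
Maximum height = 14 × 184 = 2576 mm.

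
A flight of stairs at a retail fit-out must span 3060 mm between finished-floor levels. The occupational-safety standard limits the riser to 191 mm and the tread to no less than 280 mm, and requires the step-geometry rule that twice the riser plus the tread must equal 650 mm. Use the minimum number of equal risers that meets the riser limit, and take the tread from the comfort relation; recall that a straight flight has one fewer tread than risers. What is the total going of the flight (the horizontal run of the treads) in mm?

⌈3060/191⌉ = 17 risers.
Each riser is 3060/17 = 180 mm (≤ 191 mm).
T = 650 − 2·180 = 290 mm, which satisfies the 280 mm minimum.
Going = (17 − 1) × 290 = 4640 mm.

4640 mm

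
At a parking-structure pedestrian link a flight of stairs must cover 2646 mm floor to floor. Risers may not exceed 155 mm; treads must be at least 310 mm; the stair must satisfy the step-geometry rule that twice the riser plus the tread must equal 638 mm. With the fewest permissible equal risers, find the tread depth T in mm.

2646 / 155 = 17.07, so 18 risers are needed.
Each riser is 2646/18 = 147 mm (≤ 155 mm).
T = 638 − 2·147 = 344 mm, which satisfies the 310 mm minimum.

344 mm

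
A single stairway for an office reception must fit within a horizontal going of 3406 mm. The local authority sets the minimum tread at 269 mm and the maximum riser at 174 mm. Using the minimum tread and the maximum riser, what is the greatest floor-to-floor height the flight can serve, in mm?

2262 mm

Treads that fit: ⌊3406 / 269⌋ = 12.
Risers = treads + 1 = 13.
Maximum height = 13 × 174 = 2262 mm.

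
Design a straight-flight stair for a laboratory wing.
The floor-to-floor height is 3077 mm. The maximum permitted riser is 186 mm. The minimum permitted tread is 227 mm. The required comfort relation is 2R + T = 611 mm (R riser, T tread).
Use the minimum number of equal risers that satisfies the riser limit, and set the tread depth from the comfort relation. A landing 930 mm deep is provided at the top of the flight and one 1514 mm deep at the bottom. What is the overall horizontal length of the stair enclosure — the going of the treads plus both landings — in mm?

6428 mm

⌈3077/186⌉ = 17 risers.
Each riser is 3077/17 = 181 mm (≤ 186 mm).
T = 611 − 2·181 = 249 mm, which satisfies the 227 mm minimum.
Going = (17 − 1) × 249 = 3984 mm.
Add landings: 3984 + 930 + 1514 = 6428 mm.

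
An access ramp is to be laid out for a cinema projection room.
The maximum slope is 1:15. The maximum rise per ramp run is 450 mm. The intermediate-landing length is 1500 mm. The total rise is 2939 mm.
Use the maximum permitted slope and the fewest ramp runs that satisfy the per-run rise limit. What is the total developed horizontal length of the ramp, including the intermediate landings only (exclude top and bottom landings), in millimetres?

53085 mm

2939 / 450 = 6.531 → round up to 7 ramp runs. That means 6 intermediate landings.
Ramp run (horizontal) at 1:15: 2939 × 15 = 44085 mm.
6 intermediate landings contribute 6 × 1500 = 9000 mm.
Developed length = 44085 + 9000 = 53085 mm.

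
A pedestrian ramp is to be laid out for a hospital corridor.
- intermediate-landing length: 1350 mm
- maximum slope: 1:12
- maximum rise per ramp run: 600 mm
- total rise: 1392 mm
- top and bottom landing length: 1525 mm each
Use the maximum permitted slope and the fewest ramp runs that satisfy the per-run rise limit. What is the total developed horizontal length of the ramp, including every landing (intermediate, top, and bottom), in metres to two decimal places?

At most 600 each: 1392/600 = 2.32, giving 3 ramp runs. That means 2 intermediate landings.
Ramp run (horizontal) at 1:12: 1392 × 12 = 16704 mm.
2 intermediate landings contribute 2 × 1350 = 2700 mm.
Top and bottom landings: 2 × 1525 = 3050 mm.
Total = 16704 + 2700 + 3050 = 22454 mm.
= 22.45 m.

22.45 m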